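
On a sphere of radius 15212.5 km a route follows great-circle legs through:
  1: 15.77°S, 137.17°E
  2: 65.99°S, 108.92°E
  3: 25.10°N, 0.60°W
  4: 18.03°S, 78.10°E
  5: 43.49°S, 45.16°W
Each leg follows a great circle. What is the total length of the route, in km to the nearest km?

96032 km

Leg 1→2: central angle 0.9358 rad, distance 14235.4 km.
Leg 2→3: central angle 2.1067 rad, distance 32048.1 km.
Leg 3→4: central angle 1.5334 rad, distance 23326.2 km.
Leg 4→5: central angle 1.7369 rad, distance 26422.5 km.
Total: 14235.4 + 32048.1 + 23326.2 + 26422.5 ≈ 96032 km.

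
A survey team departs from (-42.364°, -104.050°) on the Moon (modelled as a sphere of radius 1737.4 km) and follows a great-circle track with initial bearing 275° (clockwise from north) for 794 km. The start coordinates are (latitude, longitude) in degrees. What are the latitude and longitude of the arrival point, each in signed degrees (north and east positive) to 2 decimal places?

-35.19°, -136.59°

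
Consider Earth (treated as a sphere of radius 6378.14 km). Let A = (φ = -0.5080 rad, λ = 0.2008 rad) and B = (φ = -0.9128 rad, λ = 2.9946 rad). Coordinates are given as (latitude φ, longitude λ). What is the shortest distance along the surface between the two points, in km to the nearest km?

10770 km

In radians: φ₁ = -0.5080, φ₂ = -0.9128, Δλ = 160.073° = 2.7938 rad.
cos c = sin φ₁ sin φ₂ + cos φ₁ cos φ₂ cos Δλ = (-0.4864)(-0.7912) + (0.8737)(0.6115)(-0.9401) = -0.11744,
so c = arccos(-0.11744) = 1.68851 rad.
Distance = R·c = 6378.14 × 1.6885 ≈ 10770 km.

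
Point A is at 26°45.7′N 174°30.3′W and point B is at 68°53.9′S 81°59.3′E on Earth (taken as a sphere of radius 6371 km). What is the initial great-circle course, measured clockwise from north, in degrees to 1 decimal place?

With φ₁ = 0.4671, φ₂ = -1.2025, Δλ = -1.8065 rad, the forward-azimuth formula gives
θ = atan2( sin Δλ cos φ₂ , cos φ₁ sin φ₂ − sin φ₁ cos φ₂ cos Δλ ) = atan2(-0.3501, -0.7952) = -156.24°.
Adding 360° brings this into [0°, 360°): 203.8°.

203.8°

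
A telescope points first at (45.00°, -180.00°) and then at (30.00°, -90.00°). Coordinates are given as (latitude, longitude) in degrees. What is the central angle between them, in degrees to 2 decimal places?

With latitudes φ₁ = 45.000°, φ₂ = 30.000° and longitude difference Δλ = 90.000°:
cos c = sin φ₁ sin φ₂ + cos φ₁ cos φ₂ cos Δλ = (0.7071)(0.5000) + (0.7071)(0.8660)(0.0000) = 0.35355,
so c = arccos(0.35355) = 1.20943 rad.
So the angular separation is 69.30°.

69.30°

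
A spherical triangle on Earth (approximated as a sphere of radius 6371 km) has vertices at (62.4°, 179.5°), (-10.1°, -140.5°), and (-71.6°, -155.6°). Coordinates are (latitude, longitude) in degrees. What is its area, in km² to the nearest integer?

Side lengths (central angles): a = 1.0855, b = 2.3578, c = 1.3756 rad; semiperimeter s = 2.4095.
By l'Huilier's theorem, tan(E/4) = √[tan(s/2) tan((s−a)/2) tan((s−b)/2) tan((s−c)/2)], giving spherical excess E = 0.6843 rad.
Area = E·R² = 0.6843 × (6371)² ≈ 27776824 km².

27776824 km²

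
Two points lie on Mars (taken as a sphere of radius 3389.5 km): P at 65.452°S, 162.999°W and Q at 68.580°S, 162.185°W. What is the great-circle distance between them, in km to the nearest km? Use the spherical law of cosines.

186 km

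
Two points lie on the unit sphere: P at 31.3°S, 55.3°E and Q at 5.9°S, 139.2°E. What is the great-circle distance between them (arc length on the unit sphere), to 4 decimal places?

1.4266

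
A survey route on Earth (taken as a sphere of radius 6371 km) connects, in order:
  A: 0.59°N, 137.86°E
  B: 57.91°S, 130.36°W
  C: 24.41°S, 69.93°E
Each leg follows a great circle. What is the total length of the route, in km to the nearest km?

Leg A→B: central angle 1.5960 rad, distance 10168.3 km.
Leg B→C: central angle 1.6746 rad, distance 10668.9 km.
Total: 10168.3 + 10668.9 ≈ 20837 km.

20837 km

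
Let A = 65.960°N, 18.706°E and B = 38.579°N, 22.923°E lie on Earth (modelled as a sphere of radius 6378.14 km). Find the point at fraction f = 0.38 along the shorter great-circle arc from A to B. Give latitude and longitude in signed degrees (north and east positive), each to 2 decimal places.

55.57°, 20.99°

Central angle δ = 0.4798 rad. Interpolating on the sphere with fraction f = 0.38:
P = [sin((1−f)δ)·A + sin(fδ)·B] / sin δ = 0.6350·A + 0.3928·B in Cartesian coordinates,
giving P = (0.5278, 0.2026, 0.8248), i.e. latitude 55.57°, longitude 20.99°.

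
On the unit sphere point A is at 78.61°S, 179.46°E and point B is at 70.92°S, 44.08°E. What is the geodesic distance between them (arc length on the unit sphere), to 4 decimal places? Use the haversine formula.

In radians: φ₁ = -1.3720, φ₂ = -1.2378, Δλ = -135.380° = -2.3628 rad.
Haversine: a = sin²(Δφ/2) + cos φ₁ cos φ₂ sin²(Δλ/2) = 0.0045 + (0.1975)(0.3269)(0.8559) = 0.05975.
Central angle c = 2·arcsin(√a) = 0.49388 rad.
On the unit sphere the arc length equals the central angle: 0.4939.

0.4939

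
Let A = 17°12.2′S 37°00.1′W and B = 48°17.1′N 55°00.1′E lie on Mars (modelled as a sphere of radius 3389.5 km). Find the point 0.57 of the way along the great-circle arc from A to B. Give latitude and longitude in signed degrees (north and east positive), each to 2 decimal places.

26.56°, 4.23°

The central angle between A and B is δ = 1.8163 rad.
With f = 0.57, the slerp weights are sin((1−f)δ)/sin δ = 0.7257 and sin(fδ)/sin δ = 0.8866.
Weighted sum of the unit vectors: (0.7257)·(0.7629,-0.5749,-0.2958) + (0.8866)·(0.3817,0.5451,0.7465) = (0.8920, 0.0660, 0.4471).
Converting back: φ = atan2(z, √(x²+y²)) = 26.56°, λ = atan2(y, x) = 4.23°.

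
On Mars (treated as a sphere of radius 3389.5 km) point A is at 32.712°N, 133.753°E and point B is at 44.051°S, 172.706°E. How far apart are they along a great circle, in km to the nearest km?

5003 km

In radians: φ₁ = 0.5709, φ₂ = -0.7688, Δλ = 38.953° = 0.6799 rad.
cos c = sin φ₁ sin φ₂ + cos φ₁ cos φ₂ cos Δλ = (0.5404)(-0.6953) + (0.8414)(0.7187)(0.7777) = 0.09452,
so c = arccos(0.09452) = 1.47613 rad.
Distance = R·c = 3389.5 × 1.4761 ≈ 5003 km.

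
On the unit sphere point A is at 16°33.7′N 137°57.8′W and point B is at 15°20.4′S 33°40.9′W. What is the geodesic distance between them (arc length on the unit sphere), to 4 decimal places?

1.8791

With latitudes φ₁ = 16.562°, φ₂ = -15.340° and longitude difference Δλ = 104.282°:
cos c = sin φ₁ sin φ₂ + cos φ₁ cos φ₂ cos Δλ = (0.2850)(-0.2645) + (0.9585)(0.9644)(-0.2467) = -0.30344,
so c = arccos(-0.30344) = 1.87910 rad.
On the unit sphere the arc length equals the central angle: 1.8791.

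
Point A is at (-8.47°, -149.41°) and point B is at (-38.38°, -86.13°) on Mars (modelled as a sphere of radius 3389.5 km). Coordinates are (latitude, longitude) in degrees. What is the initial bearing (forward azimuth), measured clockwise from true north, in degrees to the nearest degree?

129°

Δλ = 63.280° = 1.1044 rad.
y = sin Δλ · cos φ₂ = (0.8932)(0.7839) = 0.7002
x = cos φ₁ sin φ₂ − sin φ₁ cos φ₂ cos Δλ = (0.9891)(-0.6209) − (-0.1473)(0.7839)(0.4496) = -0.5622
θ = atan2(y, x) = 128.76°, so the bearing is 129°.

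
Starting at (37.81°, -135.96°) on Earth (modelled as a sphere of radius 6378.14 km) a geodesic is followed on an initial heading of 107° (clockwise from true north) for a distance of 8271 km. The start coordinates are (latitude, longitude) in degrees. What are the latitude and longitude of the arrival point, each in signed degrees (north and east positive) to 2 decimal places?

-3.24°, -68.73°

Angular distance δ = d/R = 8271/6378.14 = 1.29677 rad; initial bearing θ = 1.8675 rad.
sin φ₂ = sin φ₁ cos δ + cos φ₁ sin δ cos θ = (0.6130)(0.2706) + (0.7900)(0.9627)(-0.2924) = -0.0565, so φ₂ = -3.24°.
Δλ = atan2(sin θ sin δ cos φ₁, cos δ − sin φ₁ sin φ₂) = atan2(0.7273, 0.3052) = 67.235°.
λ₂ = -135.960° + 67.235° = -68.73°.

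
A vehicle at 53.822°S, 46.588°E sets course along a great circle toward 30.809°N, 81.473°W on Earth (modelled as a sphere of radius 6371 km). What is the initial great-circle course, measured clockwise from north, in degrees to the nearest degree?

260°

Δλ = -128.061° = -2.2351 rad.
y = sin Δλ · cos φ₂ = (-0.7874)(0.8589) = -0.6762
x = cos φ₁ sin φ₂ − sin φ₁ cos φ₂ cos Δλ = (0.5903)(0.5122) − (-0.8072)(0.8589)(-0.6165) = -0.1251
θ = atan2(y, x) = -100.48°; adding 360° gives 260°.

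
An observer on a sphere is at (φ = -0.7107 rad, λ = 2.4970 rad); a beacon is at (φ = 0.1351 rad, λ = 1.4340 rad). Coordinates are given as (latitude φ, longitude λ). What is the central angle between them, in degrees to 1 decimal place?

With latitudes φ₁ = -40.720°, φ₂ = 7.741° and longitude difference Δλ = -60.905°:
cos c = sin φ₁ sin φ₂ + cos φ₁ cos φ₂ cos Δλ = (-0.6524)(0.1347) + (0.7579)(0.9909)(0.4863) = 0.27731,
so c = arccos(0.27731) = 1.28980 rad.
So the angular separation is 73.9°.

73.9°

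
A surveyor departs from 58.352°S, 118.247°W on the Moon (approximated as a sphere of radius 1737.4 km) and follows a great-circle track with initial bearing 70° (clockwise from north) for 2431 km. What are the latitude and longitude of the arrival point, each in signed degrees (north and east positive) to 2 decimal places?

1.80°, -50.37°

Angular distance δ = d/R = 2431/1737.4 = 1.39922 rad; initial bearing θ = 1.2217 rad.
sin φ₂ = sin φ₁ cos δ + cos φ₁ sin δ cos θ = (-0.8513)(0.1707) + (0.5247)(0.9853)(0.3420) = 0.0315, so φ₂ = 1.80°.
Δλ = atan2(sin θ sin δ cos φ₁, cos δ − sin φ₁ sin φ₂) = atan2(0.4858, 0.1975) = 67.873°.
λ₂ = -118.247° + 67.873° = -50.37°.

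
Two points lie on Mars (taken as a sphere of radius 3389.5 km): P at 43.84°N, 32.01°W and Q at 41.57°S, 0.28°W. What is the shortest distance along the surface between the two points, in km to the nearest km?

With latitudes φ₁ = 43.840°, φ₂ = -41.570° and longitude difference Δλ = 31.730°:
cos c = sin φ₁ sin φ₂ + cos φ₁ cos φ₂ cos Δλ = (0.6926)(-0.6635) + (0.7213)(0.7481)(0.8505) = -0.00063,
so c = arccos(-0.00063) = 1.57143 rad.
Distance = R·c = 3389.5 × 1.5714 ≈ 5326 km.

5326 km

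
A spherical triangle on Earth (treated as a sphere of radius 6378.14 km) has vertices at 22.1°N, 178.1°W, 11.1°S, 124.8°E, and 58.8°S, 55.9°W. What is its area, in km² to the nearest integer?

79105102 km²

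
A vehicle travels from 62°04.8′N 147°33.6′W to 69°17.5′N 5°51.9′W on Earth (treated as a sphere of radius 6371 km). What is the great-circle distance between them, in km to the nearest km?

5098 km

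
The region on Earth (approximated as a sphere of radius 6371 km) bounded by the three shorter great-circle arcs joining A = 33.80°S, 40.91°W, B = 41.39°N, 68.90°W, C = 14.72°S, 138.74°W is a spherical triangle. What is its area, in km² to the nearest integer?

52528350 km²

Side lengths (central angles): a = 1.4886, b = 1.5389, c = 1.3871 rad; semiperimeter s = 2.2073.
By l'Huilier's theorem, tan(E/4) = √[tan(s/2) tan((s−a)/2) tan((s−b)/2) tan((s−c)/2)], giving spherical excess E = 1.2941 rad.
Area = E·R² = 1.2941 × (6371)² ≈ 52528350 km².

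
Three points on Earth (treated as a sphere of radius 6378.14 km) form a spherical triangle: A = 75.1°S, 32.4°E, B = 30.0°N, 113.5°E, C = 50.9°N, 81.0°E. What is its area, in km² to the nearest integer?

38993231 km²

Side lengths (central angles): a = 0.5573, b = 2.2688, c = 2.0361 rad; semiperimeter s = 2.4312.
By l'Huilier's theorem, tan(E/4) = √[tan(s/2) tan((s−a)/2) tan((s−b)/2) tan((s−c)/2)], giving spherical excess E = 0.9585 rad.
Area = E·R² = 0.9585 × (6378.14)² ≈ 38993231 km².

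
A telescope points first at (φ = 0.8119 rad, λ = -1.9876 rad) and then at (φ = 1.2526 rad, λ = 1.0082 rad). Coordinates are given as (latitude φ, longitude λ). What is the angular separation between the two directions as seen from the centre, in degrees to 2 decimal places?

61.56°

In radians: φ₁ = 0.8119, φ₂ = 1.2526, Δλ = 171.647° = 2.9958 rad.
cos c = sin φ₁ sin φ₂ + cos φ₁ cos φ₂ cos Δλ = (0.7256)(0.9498) + (0.6881)(0.3129)(-0.9894) = 0.47617,
so c = arccos(0.47617) = 1.07450 rad.
So the angular separation is 61.56°.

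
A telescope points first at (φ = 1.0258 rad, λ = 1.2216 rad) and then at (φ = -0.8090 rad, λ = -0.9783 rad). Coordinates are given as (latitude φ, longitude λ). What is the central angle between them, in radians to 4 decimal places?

With latitudes φ₁ = 58.774°, φ₂ = -46.352° and longitude difference Δλ = -126.045°:
Haversine: a = sin²(Δφ/2) + cos φ₁ cos φ₂ sin²(Δλ/2) = 0.6305 + (0.5184)(0.6902)(0.7942) = 0.91466.
Central angle c = 2·arcsin(√a) = 2.54868 rad.
So the angular separation is 2.5487 rad.

2.5487 rad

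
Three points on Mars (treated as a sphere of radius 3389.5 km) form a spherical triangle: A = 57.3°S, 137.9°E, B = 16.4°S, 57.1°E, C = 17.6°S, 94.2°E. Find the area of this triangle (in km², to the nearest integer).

3385588 km²

Side lengths (central angles): a = 0.6186, b = 0.8934, c = 1.2446 rad; semiperimeter s = 1.3783.
By l'Huilier's theorem, tan(E/4) = √[tan(s/2) tan((s−a)/2) tan((s−b)/2) tan((s−c)/2)], giving spherical excess E = 0.2947 rad.
Area = E·R² = 0.2947 × (3389.5)² ≈ 3385588 km².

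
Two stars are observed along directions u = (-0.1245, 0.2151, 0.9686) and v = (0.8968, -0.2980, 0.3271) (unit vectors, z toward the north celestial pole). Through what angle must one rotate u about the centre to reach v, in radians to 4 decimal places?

1.4292 rad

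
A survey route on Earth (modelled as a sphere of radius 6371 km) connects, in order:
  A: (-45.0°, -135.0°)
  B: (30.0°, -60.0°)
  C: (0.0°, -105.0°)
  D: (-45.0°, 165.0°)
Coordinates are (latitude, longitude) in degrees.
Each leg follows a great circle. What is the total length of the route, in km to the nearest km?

27075 km

Leg A→B: central angle 1.7671 rad, distance 11258.3 km.
Leg B→C: central angle 0.9117 rad, distance 5808.7 km.
Leg C→D: central angle 1.5708 rad, distance 10007.5 km.
Total: 11258.3 + 5808.7 + 10007.5 ≈ 27075 km.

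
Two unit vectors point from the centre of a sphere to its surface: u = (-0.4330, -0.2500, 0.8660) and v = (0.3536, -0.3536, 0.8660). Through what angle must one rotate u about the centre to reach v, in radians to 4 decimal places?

0.8158 rad

u·v = 0.6852; |u| = 1.0000, |v| = 1.0000.
cos θ = (u·v)/(|u||v|) = 0.6853, so θ = 0.8158 rad.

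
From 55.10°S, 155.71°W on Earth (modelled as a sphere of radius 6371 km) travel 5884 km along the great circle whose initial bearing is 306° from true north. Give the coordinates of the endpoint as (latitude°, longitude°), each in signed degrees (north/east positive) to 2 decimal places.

Angular distance δ = d/R = 5884/6371 = 0.92356 rad; initial bearing θ = 5.3407 rad.
sin φ₂ = sin φ₁ cos δ + cos φ₁ sin δ cos θ = (-0.8202)(0.6030) + (0.5721)(0.7978)(0.5878) = -0.2263, so φ₂ = -13.08°.
Δλ = atan2(sin θ sin δ cos φ₁, cos δ − sin φ₁ sin φ₂) = atan2(-0.3693, 0.4174) = -41.497°.
λ₂ = -155.710° − 41.497° = -197.21° → 162.79° after wrapping to (−180°, 180°].

-13.08°, 162.79°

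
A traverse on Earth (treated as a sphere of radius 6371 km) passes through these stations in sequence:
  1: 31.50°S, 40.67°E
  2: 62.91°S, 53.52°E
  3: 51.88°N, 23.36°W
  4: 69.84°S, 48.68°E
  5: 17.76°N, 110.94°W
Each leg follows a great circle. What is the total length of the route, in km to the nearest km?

46784 km

Leg 1→2: central angle 0.5666 rad, distance 3609.8 km.
Leg 2→3: central angle 2.2609 rad, distance 14404.0 km.
Leg 3→4: central angle 2.3089 rad, distance 14710.3 km.
Leg 4→5: central angle 2.2068 rad, distance 14059.8 km.
Total: 3609.8 + 14404.0 + 14710.3 + 14059.8 ≈ 46784 km.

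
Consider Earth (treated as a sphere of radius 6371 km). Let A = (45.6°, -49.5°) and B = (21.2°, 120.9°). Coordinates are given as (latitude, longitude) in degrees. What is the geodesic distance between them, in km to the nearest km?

With latitudes φ₁ = 45.600°, φ₂ = 21.200° and longitude difference Δλ = 170.400°:
cos c = sin φ₁ sin φ₂ + cos φ₁ cos φ₂ cos Δλ = (0.7145)(0.3616) + (0.6997)(0.9323)(-0.9860) = -0.38481,
so c = arccos(-0.38481) = 1.96579 rad.
Distance = R·c = 6371 × 1.9658 ≈ 12524 km.

12524 km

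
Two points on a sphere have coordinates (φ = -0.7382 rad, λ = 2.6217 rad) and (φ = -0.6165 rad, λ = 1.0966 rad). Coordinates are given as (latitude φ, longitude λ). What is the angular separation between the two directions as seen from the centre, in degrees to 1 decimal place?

In radians: φ₁ = -0.7382, φ₂ = -0.6165, Δλ = -87.382° = -1.5251 rad.
Haversine: a = sin²(Δφ/2) + cos φ₁ cos φ₂ sin²(Δλ/2) = 0.0037 + (0.7397)(0.8159)(0.4772) = 0.29167.
Central angle c = 2·arcsin(√a) = 1.14103 rad.
So the angular separation is 65.4°.

65.4°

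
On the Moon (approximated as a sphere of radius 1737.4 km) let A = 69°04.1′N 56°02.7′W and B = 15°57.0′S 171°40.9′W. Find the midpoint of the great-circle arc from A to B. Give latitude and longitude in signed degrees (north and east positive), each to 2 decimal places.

37.19°, -149.92°

Central angle δ = 1.9881 rad. Interpolating on the sphere with fraction f = 0.5:
P = [sin((1−f)δ)·A + sin(fδ)·B] / sin δ = 0.9169·A + 0.9169·B in Cartesian coordinates,
giving P = (-0.6894, -0.3993, 0.6044), i.e. latitude 37.19°, longitude -149.92°.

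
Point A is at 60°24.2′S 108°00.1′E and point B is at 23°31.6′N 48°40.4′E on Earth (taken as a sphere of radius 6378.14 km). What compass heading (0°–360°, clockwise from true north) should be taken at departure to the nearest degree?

With φ₁ = -1.0542, φ₂ = 0.4106, Δλ = -1.0355 rad, the forward-azimuth formula gives
θ = atan2( sin Δλ cos φ₂ , cos φ₁ sin φ₂ − sin φ₁ cos φ₂ cos Δλ ) = atan2(-0.7886, 0.6038) = -52.56°.
Adding 360° brings this into [0°, 360°): 307°.

307°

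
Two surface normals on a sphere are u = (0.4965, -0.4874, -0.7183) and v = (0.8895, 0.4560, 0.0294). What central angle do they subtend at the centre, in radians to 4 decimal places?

1.3712 rad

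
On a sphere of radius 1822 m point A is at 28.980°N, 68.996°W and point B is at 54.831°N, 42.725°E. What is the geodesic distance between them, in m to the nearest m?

Let φ₁ = 0.5058 rad, φ₂ = 0.9570 rad, and Δλ = 1.9499 rad.
cos c = sin φ₁ sin φ₂ + cos φ₁ cos φ₂ cos Δλ = (0.4845)(0.8175) + (0.8748)(0.5760)(-0.3701) = 0.20959,
so c = arccos(0.20959) = 1.35965 rad.
Distance = R·c = 1822 × 1.3596 ≈ 2477 m.

2477 m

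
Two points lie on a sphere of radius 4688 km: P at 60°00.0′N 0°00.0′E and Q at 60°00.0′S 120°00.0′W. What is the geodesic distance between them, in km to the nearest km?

With latitudes φ₁ = 60.000°, φ₂ = -60.000° and longitude difference Δλ = -120.000°:
cos c = sin φ₁ sin φ₂ + cos φ₁ cos φ₂ cos Δλ = (0.8660)(-0.8660) + (0.5000)(0.5000)(-0.5000) = -0.87500,
so c = arccos(-0.87500) = 2.63623 rad.
Distance = R·c = 4688 × 2.6362 ≈ 12359 km.

12359 km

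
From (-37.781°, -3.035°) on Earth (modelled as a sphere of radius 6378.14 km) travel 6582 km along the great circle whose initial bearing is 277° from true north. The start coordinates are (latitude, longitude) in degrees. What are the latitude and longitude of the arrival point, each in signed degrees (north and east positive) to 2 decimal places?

-13.40°, -64.17°

Angular distance δ = d/R = 6582/6378.14 = 1.03196 rad; initial bearing θ = 4.8346 rad.
sin φ₂ = sin φ₁ cos δ + cos φ₁ sin δ cos θ = (-0.6126)(0.5131) + (0.7904)(0.8583)(0.1219) = -0.2317, so φ₂ = -13.40°.
Δλ = atan2(sin θ sin δ cos φ₁, cos δ − sin φ₁ sin φ₂) = atan2(-0.6733, 0.3712) = -61.133°.
λ₂ = -3.035° − 61.133° = -64.17°.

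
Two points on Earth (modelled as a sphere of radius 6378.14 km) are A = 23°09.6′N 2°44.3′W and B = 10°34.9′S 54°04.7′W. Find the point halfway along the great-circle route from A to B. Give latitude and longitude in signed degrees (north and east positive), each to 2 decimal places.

6.97°, -29.33°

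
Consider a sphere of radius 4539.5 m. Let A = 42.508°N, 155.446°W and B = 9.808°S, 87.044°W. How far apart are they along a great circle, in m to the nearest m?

In radians: φ₁ = 0.7419, φ₂ = -0.1712, Δλ = 68.402° = 1.1938 rad.
cos c = sin φ₁ sin φ₂ + cos φ₁ cos φ₂ cos Δλ = (0.6757)(-0.1703) + (0.7372)(0.9854)(0.3681) = 0.15228,
so c = arccos(0.15228) = 1.41792 rad.
Distance = R·c = 4539.5 × 1.4179 ≈ 6437 m.

6437 m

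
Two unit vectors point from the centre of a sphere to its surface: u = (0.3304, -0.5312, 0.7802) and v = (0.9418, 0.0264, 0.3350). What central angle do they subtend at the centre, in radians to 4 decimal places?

u·v = 0.5585; |u| = 1.0000, |v| = 1.0000.
cos θ = (u·v)/(|u||v|) = 0.5585, so θ = 0.9782 rad.

0.9782 rad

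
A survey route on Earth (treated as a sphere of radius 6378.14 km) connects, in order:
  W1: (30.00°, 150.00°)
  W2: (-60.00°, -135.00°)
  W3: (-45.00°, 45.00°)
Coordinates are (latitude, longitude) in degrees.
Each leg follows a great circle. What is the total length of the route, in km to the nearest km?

20452 km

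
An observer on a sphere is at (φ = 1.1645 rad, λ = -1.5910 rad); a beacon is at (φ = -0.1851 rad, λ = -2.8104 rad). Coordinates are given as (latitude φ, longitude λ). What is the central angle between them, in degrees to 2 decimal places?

92.03°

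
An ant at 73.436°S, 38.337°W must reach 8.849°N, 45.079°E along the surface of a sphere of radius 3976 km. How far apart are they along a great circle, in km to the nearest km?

In radians: φ₁ = -1.2817, φ₂ = 0.1544, Δλ = 83.416° = 1.4559 rad.
Haversine: a = sin²(Δφ/2) + cos φ₁ cos φ₂ sin²(Δλ/2) = 0.4329 + (0.2851)(0.9881)(0.4427) = 0.55757.
Central angle c = 2·arcsin(√a) = 1.68620 rad.
Distance = R·c = 3976 × 1.6862 ≈ 6704 km.

6704 km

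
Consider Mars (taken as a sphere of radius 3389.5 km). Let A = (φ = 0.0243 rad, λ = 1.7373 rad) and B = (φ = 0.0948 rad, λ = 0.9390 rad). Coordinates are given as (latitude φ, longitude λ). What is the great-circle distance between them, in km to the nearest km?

2711 km

With latitudes φ₁ = 1.392°, φ₂ = 5.432° and longitude difference Δλ = -45.739°:
cos c = sin φ₁ sin φ₂ + cos φ₁ cos φ₂ cos Δλ = (0.0243)(0.0947) + (0.9997)(0.9955)(0.6979) = 0.69689,
so c = arccos(0.69689) = 0.79975 rad.
Distance = R·c = 3389.5 × 0.7997 ≈ 2711 km.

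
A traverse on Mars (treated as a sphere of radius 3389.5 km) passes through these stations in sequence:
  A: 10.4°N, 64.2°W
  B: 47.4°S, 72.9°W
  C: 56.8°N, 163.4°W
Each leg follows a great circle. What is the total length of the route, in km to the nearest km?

Leg A→B: central angle 1.0178 rad, distance 3449.9 km.
Leg B→C: central angle 2.2385 rad, distance 7587.4 km.
Total: 3449.9 + 7587.4 ≈ 11037 km.

11037 km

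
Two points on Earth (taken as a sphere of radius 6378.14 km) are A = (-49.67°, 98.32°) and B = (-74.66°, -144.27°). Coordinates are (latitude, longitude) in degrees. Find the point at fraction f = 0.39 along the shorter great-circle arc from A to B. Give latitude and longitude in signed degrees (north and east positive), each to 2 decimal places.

-67.16°, 113.54°

The central angle between A and B is δ = 0.8548 rad.
With f = 0.39, the slerp weights are sin((1−f)δ)/sin δ = 0.6603 and sin(fδ)/sin δ = 0.4337.
Weighted sum of the unit vectors: (0.6603)·(-0.0936,0.6404,-0.7623) + (0.4337)·(-0.2148,-0.1545,-0.9644) = (-0.1550, 0.3558, -0.9216).
Converting back: φ = atan2(z, √(x²+y²)) = -67.16°, λ = atan2(y, x) = 113.54°.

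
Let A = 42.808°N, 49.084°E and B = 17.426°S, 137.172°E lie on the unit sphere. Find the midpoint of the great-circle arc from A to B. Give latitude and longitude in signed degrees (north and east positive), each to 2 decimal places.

Central angle δ = 1.7519 rad. Interpolating on the sphere with fraction f = 0.5:
P = [sin((1−f)δ)·A + sin(fδ)·B] / sin δ = 0.7809·A + 0.7809·B in Cartesian coordinates,
giving P = (-0.1712, 0.9395, 0.2968), i.e. latitude 17.27°, longitude 100.33°.

17.27°, 100.33°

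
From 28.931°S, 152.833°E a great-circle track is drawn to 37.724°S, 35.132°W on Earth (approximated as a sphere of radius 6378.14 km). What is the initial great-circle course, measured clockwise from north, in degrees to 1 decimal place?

With φ₁ = -0.5049, φ₂ = -0.6584, Δλ = 3.0026 rad, the forward-azimuth formula gives
θ = atan2( sin Δλ cos φ₂ , cos φ₁ sin φ₂ − sin φ₁ cos φ₂ cos Δλ ) = atan2(0.1096, -0.9144) = 173.17°.
So the initial bearing is 173.2°.

173.2°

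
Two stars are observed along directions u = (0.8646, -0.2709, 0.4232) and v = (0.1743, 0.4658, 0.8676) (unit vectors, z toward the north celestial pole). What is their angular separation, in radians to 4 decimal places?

u·v = 0.3917; |u| = 1.0000, |v| = 1.0000.
cos θ = (u·v)/(|u||v|) = 0.3917, so θ = 1.1684 rad.

1.1684 rad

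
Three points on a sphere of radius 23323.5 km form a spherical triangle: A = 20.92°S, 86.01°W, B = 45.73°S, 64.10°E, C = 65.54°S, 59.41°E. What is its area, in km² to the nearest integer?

86324534 km²

Side lengths (central angles): a = 0.3486, b = 1.5642, c = 1.8856 rad; semiperimeter s = 1.8992.
By l'Huilier's theorem, tan(E/4) = √[tan(s/2) tan((s−a)/2) tan((s−b)/2) tan((s−c)/2)], giving spherical excess E = 0.1587 rad.
Area = E·R² = 0.1587 × (23323.5)² ≈ 86324534 km².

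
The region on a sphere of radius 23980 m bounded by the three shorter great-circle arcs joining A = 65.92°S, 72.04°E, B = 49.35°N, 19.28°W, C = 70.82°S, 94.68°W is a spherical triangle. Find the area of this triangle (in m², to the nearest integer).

1031055217 m²

Side lengths (central angles): a = 2.2951, b = 0.7498, c = 2.3445 rad; semiperimeter s = 2.6947.
By l'Huilier's theorem, tan(E/4) = √[tan(s/2) tan((s−a)/2) tan((s−b)/2) tan((s−c)/2)], giving spherical excess E = 1.7930 rad.
Area = E·R² = 1.7930 × (23980)² ≈ 1031055217 m².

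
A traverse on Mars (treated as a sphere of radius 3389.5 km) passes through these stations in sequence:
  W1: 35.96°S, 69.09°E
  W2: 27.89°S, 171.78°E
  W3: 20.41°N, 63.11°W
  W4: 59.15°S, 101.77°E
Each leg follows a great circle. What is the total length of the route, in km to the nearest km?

20869 km

Leg W1→W2: central angle 1.4530 rad, distance 4924.9 km.
Leg W2→W3: central angle 2.2647 rad, distance 7676.3 km.
Leg W3→W4: central angle 2.4393 rad, distance 8268.0 km.
Total: 4924.9 + 7676.3 + 8268.0 ≈ 20869 km.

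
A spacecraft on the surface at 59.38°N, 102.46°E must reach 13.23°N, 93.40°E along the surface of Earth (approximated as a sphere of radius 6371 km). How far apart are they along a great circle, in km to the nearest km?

5186 km

In radians: φ₁ = 1.0364, φ₂ = 0.2309, Δλ = -9.060° = -0.1581 rad.
cos c = sin φ₁ sin φ₂ + cos φ₁ cos φ₂ cos Δλ = (0.8606)(0.2289) + (0.5093)(0.9735)(0.9875) = 0.68659,
so c = arccos(0.68659) = 0.81401 rad.
Distance = R·c = 6371 × 0.8140 ≈ 5186 km.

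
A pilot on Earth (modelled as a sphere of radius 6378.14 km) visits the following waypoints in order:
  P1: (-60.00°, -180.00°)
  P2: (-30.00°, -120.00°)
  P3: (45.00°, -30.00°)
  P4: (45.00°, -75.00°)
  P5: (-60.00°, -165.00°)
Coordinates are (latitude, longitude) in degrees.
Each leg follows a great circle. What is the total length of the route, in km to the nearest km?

35551 km

Leg P1→P2: central angle 0.8638 rad, distance 5509.7 km.
Leg P2→P3: central angle 1.9322 rad, distance 12323.6 km.
Leg P3→P4: central angle 0.5480 rad, distance 3495.4 km.
Leg P4→P5: central angle 2.2299 rad, distance 14222.3 km.
Total: 5509.7 + 12323.6 + 3495.4 + 14222.3 ≈ 35551 km.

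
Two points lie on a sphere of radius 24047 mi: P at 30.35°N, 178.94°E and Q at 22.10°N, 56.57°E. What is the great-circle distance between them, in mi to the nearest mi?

43551 mi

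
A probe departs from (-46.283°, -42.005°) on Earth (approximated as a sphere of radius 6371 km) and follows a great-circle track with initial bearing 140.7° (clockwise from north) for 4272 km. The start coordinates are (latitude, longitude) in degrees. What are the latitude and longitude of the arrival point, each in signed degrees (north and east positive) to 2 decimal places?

-63.98°, 21.77°

Angular distance δ = d/R = 4272/6371 = 0.67054 rad; initial bearing θ = 2.4557 rad.
sin φ₂ = sin φ₁ cos δ + cos φ₁ sin δ cos θ = (-0.7228)(0.7835) + (0.6911)(0.6214)(-0.7738) = -0.8986, so φ₂ = -63.98°.
Δλ = atan2(sin θ sin δ cos φ₁, cos δ − sin φ₁ sin φ₂) = atan2(0.2720, 0.1340) = 63.772°.
λ₂ = -42.005° + 63.772° = 21.77°.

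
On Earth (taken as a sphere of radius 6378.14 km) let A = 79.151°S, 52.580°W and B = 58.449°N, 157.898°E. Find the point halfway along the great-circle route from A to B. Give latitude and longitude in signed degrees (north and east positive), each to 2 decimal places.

Central angle δ = 2.7436 rad. Interpolating on the sphere with fraction f = 0.5:
P = [sin((1−f)δ)·A + sin(fδ)·B] / sin δ = 2.5290·A + 2.5290·B in Cartesian coordinates,
giving P = (-0.9368, 0.1199, -0.3286), i.e. latitude -19.19°, longitude 172.71°.

-19.19°, 172.71°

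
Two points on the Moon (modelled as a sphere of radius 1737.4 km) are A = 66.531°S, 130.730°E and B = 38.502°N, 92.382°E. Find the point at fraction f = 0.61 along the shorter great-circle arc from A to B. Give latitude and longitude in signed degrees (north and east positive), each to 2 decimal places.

Central angle δ = 1.9035 rad. Interpolating on the sphere with fraction f = 0.61:
P = [sin((1−f)δ)·A + sin(fδ)·B] / sin δ = 0.7153·A + 0.9705·B in Cartesian coordinates,
giving P = (-0.2174, 0.9747, -0.0519), i.e. latitude -2.98°, longitude 102.58°.

-2.98°, 102.58°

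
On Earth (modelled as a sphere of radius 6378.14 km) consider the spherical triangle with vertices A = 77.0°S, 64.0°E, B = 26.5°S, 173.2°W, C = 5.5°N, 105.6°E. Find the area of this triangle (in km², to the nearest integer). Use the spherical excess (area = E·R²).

45722824 km²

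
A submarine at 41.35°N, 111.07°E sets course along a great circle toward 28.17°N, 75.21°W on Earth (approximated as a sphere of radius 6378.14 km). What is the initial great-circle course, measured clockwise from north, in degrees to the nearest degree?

6°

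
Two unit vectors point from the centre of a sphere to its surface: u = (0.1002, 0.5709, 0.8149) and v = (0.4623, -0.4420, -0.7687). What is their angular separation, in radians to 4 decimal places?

u·v = -0.8324; |u| = 1.0000, |v| = 1.0000.
cos θ = (u·v)/(|u||v|) = -0.8324, so θ = 2.5543 rad.

2.5543 rad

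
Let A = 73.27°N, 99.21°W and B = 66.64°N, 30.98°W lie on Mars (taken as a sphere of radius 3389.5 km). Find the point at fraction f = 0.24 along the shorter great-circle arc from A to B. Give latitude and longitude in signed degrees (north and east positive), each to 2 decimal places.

74.16°, -79.82°

Central angle δ = 0.3989 rad. Interpolating on the sphere with fraction f = 0.24:
P = [sin((1−f)δ)·A + sin(fδ)·B] / sin δ = 0.7686·A + 0.2461·B in Cartesian coordinates,
giving P = (0.0482, -0.2686, 0.9620), i.e. latitude 74.16°, longitude -79.82°.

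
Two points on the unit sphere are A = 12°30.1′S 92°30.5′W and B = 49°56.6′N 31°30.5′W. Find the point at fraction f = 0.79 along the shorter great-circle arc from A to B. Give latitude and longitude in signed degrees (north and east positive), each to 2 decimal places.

The central angle between A and B is δ = 1.4314 rad.
With f = 0.79, the slerp weights are sin((1−f)δ)/sin δ = 0.2990 and sin(fδ)/sin δ = 0.9136.
Weighted sum of the unit vectors: (0.2990)·(-0.0427,-0.9754,-0.2165) + (0.9136)·(0.5487,-0.3363,0.7654) = (0.4885, -0.5989, 0.6346).
Converting back: φ = atan2(z, √(x²+y²)) = 39.39°, λ = atan2(y, x) = -50.80°.

39.39°, -50.80°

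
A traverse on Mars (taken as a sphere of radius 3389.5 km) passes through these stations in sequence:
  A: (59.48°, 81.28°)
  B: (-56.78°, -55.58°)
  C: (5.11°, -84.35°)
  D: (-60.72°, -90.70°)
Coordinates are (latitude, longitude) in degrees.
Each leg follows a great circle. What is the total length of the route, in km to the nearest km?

Leg A→B: central angle 2.7484 rad, distance 9315.6 km.
Leg B→C: central angle 1.1551 rad, distance 3915.3 km.
Leg C→D: central angle 1.1522 rad, distance 3905.5 km.
Total: 9315.6 + 3915.3 + 3905.5 ≈ 17136 km.

17136 km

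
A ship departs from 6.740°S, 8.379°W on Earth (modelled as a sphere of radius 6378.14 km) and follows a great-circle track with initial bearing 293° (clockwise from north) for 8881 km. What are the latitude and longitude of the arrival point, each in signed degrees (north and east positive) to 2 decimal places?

Angular distance δ = d/R = 8881/6378.14 = 1.39241 rad; initial bearing θ = 5.1138 rad.
sin φ₂ = sin φ₁ cos δ + cos φ₁ sin δ cos θ = (-0.1174)(0.1774) + (0.9931)(0.9841)(0.3907) = 0.3610, so φ₂ = 21.16°.
Δλ = atan2(sin θ sin δ cos φ₁, cos δ − sin φ₁ sin φ₂) = atan2(-0.8996, 0.2198) = -76.270°.
λ₂ = -8.379° − 76.270° = -84.65°.

21.16°, -84.65°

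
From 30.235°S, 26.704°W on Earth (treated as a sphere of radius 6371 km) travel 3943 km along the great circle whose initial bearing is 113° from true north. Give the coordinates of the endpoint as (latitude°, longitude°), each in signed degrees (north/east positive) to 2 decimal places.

Angular distance δ = d/R = 3943/6371 = 0.61890 rad; initial bearing θ = 1.9722 rad.
sin φ₂ = sin φ₁ cos δ + cos φ₁ sin δ cos θ = (-0.5035)(0.8145) + (0.8640)(0.5801)(-0.3907) = -0.6060, so φ₂ = -37.30°.
Δλ = atan2(sin θ sin δ cos φ₁, cos δ − sin φ₁ sin φ₂) = atan2(0.4614, 0.5094) = 42.169°.
λ₂ = -26.704° + 42.169° = 15.47°.

-37.30°, 15.47°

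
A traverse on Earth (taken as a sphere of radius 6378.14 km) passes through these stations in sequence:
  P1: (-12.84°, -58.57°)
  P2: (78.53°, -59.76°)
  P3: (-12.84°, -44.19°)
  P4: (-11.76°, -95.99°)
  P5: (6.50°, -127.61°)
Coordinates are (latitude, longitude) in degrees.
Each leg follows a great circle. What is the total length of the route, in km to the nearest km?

Leg P1→P2: central angle 1.5947 rad, distance 10171.5 km.
Leg P2→P3: central angle 1.6018 rad, distance 10216.7 km.
Leg P3→P4: central angle 0.8820 rad, distance 5625.7 km.
Leg P4→P5: central angle 0.6347 rad, distance 4048.3 km.
Total: 10171.5 + 10216.7 + 5625.7 + 4048.3 ≈ 30062 km.

30062 km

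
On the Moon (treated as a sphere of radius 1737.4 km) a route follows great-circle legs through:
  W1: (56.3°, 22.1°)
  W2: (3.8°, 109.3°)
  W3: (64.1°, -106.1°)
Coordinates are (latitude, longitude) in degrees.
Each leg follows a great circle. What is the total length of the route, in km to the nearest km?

Leg W1→W2: central angle 1.4885 rad, distance 2586.2 km.
Leg W2→W3: central angle 1.8709 rad, distance 3250.6 km.
Total: 2586.2 + 3250.6 ≈ 5837 km.

5837 km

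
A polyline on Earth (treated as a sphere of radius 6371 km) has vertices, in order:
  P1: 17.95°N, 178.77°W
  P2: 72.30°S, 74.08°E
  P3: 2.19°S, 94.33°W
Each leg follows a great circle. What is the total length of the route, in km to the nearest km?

24175 km

Leg P1→P2: central angle 1.9594 rad, distance 12483.3 km.
Leg P2→P3: central angle 1.8351 rad, distance 11691.3 km.
Total: 12483.3 + 11691.3 ≈ 24175 km.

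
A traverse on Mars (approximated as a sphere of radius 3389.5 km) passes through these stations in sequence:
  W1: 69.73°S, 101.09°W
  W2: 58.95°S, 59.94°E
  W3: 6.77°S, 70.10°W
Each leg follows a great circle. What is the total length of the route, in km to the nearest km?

9099 km

Leg W1→W2: central angle 0.8832 rad, distance 2993.6 km.
Leg W2→W3: central angle 1.8013 rad, distance 6105.7 km.
Total: 2993.6 + 6105.7 ≈ 9099 km.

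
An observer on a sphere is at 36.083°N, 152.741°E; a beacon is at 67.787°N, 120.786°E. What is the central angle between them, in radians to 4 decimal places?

In radians: φ₁ = 0.6298, φ₂ = 1.1831, Δλ = -31.955° = -0.5577 rad.
Haversine: a = sin²(Δφ/2) + cos φ₁ cos φ₂ sin²(Δλ/2) = 0.0746 + (0.8082)(0.3781)(0.0758) = 0.09776.
Central angle c = 2·arcsin(√a) = 0.63600 rad.
So the angular separation is 0.6360 rad.

0.6360 rad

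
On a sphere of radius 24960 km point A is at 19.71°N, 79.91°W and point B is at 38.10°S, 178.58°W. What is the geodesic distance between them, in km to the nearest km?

47331 km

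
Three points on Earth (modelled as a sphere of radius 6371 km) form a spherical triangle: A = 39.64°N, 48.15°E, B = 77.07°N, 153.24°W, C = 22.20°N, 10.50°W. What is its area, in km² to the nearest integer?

Side lengths (central angles): a = 1.3660, b = 0.9122, c = 1.0913 rad; semiperimeter s = 1.6848.
By l'Huilier's theorem, tan(E/4) = √[tan(s/2) tan((s−a)/2) tan((s−b)/2) tan((s−c)/2)], giving spherical excess E = 0.5943 rad.
Area = E·R² = 0.5943 × (6371)² ≈ 24124155 km².

24124155 km²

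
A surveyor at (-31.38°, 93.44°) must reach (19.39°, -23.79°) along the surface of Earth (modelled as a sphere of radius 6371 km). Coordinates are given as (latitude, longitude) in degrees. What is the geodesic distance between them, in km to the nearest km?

13652 km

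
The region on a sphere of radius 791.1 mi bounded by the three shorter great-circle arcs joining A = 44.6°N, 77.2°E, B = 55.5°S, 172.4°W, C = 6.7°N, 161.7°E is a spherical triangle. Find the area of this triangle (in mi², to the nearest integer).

Side lengths (central angles): a = 1.1485, b = 1.4205, c = 2.3735 rad; semiperimeter s = 2.4713.
By l'Huilier's theorem, tan(E/4) = √[tan(s/2) tan((s−a)/2) tan((s−b)/2) tan((s−c)/2)], giving spherical excess E = 0.9864 rad.
Area = E·R² = 0.9864 × (791.1)² ≈ 617316 mi².

617316 mi²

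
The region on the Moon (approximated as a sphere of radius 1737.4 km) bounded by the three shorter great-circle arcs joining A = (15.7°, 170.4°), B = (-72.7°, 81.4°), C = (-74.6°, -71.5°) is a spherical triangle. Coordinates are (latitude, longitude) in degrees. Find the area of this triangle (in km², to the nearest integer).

2277137 km²

Side lengths (central angles): a = 0.5545, b = 1.9620, c = 1.8270 rad; semiperimeter s = 2.1717.
By l'Huilier's theorem, tan(E/4) = √[tan(s/2) tan((s−a)/2) tan((s−b)/2) tan((s−c)/2)], giving spherical excess E = 0.7544 rad.
Area = E·R² = 0.7544 × (1737.4)² ≈ 2277137 km².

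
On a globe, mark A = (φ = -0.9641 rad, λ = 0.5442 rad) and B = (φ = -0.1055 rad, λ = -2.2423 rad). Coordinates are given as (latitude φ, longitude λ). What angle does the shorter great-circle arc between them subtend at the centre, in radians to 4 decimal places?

With latitudes φ₁ = -55.239°, φ₂ = -6.045° and longitude difference Δλ = -159.655°:
cos c = sin φ₁ sin φ₂ + cos φ₁ cos φ₂ cos Δλ = (-0.8215)(-0.1053) + (0.5702)(0.9944)(-0.9376) = -0.44510,
so c = arccos(-0.44510) = 2.03209 rad.
So the angular separation is 2.0321 rad.

2.0321 rad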